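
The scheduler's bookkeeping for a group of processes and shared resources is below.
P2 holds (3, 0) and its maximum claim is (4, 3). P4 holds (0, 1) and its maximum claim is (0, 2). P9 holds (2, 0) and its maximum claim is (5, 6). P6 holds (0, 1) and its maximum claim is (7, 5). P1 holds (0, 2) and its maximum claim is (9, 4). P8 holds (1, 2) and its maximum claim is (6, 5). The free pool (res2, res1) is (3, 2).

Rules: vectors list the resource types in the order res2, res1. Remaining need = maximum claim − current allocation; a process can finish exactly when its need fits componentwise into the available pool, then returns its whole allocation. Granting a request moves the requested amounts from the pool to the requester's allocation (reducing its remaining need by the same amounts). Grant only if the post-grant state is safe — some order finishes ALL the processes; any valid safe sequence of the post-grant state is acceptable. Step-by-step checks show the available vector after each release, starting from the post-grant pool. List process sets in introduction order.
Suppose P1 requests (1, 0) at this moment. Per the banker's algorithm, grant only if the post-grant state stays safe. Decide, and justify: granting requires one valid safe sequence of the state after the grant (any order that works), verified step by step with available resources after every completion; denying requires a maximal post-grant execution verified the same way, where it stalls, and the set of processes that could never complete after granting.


DENY. Granting would leave the state unsafe.
Key observation: after P4, P2, P8 the pool peaks at (6, 5), and each blocked process is short somewhere: P9 on res1; P6 on res2; P1 on res2.
After a pretend grant, a maximal execution: P4, P2, P8 — then nothing else fits. Step-by-step check:
  pool = (2, 2)
  P4: need (0, 1) fits (2, 2); releases (0, 1), pool now (2, 3)
  P2: need (1, 3) fits (2, 3); releases (3, 0), pool now (5, 3)
  P8: need (5, 3) fits (5, 3); releases (1, 2), pool now (6, 5)
  P9 cannot run: need (3, 6) vs free (6, 5) (insufficient res1)
  P6 cannot run: need (7, 4) vs free (6, 5) (insufficient res2)
  P1 cannot run: need (8, 2) vs free (6, 5) (insufficient res2)
Processes that could never finish after the grant: P9, P6 and P1.


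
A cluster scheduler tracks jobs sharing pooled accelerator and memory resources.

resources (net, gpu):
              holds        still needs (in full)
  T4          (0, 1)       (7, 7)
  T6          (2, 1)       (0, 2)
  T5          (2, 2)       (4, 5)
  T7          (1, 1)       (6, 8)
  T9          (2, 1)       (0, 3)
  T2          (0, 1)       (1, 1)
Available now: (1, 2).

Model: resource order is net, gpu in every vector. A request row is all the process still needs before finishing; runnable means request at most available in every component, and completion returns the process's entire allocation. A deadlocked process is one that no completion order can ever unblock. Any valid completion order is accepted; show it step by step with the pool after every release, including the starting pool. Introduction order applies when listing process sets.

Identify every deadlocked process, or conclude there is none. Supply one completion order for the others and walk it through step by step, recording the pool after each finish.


No process is deadlocked.
Key observation: T6 can run right away; the returned allocation unlocks the remaining processes in turn.
The rest can finish in the order T6, T9, T2, T5, T4, T7. Step-by-step check:
  pool = (1, 2)
  run T6 (needs (0, 2), free (1, 2)); after release of (2, 1) the pool is (3, 3)
  run T9 (needs (0, 3), free (3, 3)); after release of (2, 1) the pool is (5, 4)
  run T2 (needs (1, 1), free (5, 4)); after release of (0, 1) the pool is (5, 5)
  run T5 (needs (4, 5), free (5, 5)); after release of (2, 2) the pool is (7, 7)
  run T4 (needs (7, 7), free (7, 7)); after release of (0, 1) the pool is (7, 8)
  run T7 (needs (6, 8), free (7, 8)); after release of (1, 1) the pool is (8, 9)


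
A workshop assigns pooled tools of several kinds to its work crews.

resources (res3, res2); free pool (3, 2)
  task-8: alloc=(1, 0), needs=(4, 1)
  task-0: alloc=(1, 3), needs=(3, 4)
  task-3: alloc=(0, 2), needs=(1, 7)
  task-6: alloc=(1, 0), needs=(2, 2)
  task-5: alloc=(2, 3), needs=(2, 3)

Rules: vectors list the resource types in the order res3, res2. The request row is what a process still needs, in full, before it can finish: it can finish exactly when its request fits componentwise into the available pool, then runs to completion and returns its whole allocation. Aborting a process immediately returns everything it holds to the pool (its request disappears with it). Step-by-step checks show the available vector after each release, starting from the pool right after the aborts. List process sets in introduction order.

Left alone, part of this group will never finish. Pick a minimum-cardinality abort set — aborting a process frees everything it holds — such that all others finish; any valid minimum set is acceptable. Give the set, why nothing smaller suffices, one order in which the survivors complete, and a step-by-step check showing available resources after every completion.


Abort task-3.
Key observation: the returned (0, 2) from task-3 is what brings task-5 — unrunnable before, under any order — into play at step 1.
Why nothing smaller works: aborting no one leaves the state deadlocked as given.
The survivors complete as task-5, task-8, task-0, task-6. Verifying each step (starting from the post-abort pool):
  pool = (3, 4)
  run task-5 (needs (2, 3), free (3, 4)); after release of (2, 3) the pool is (5, 7)
  run task-8 (needs (4, 1), free (5, 7)); after release of (1, 0) the pool is (6, 7)
  run task-0 (needs (3, 4), free (6, 7)); after release of (1, 3) the pool is (7, 10)
  run task-6 (needs (2, 2), free (7, 10)); after release of (1, 0) the pool is (8, 10)


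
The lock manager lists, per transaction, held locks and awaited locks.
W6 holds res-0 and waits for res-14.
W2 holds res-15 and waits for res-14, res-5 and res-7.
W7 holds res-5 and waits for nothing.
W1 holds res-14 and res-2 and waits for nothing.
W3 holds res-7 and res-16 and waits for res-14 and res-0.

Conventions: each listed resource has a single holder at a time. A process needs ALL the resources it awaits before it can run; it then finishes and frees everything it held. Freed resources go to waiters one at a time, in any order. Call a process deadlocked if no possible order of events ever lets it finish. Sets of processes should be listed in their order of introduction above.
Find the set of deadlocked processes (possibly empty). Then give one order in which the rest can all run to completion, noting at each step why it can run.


The deadlocked set is empty.
Key observation: all waits point, directly or indirectly, at processes that can finish, so nothing is permanently blocked.
One completion order for the rest: W1, W7, W6, W3, W2.
Check, step by step:
  run W1 (it waits on nothing); releases res-14 and res-2
  run W7 (it waits on nothing); releases res-5
  W6: everything it awaited (res-14) is free; runs, freeing res-0
  W3: everything it awaited (res-14 and res-0) is free; runs, freeing res-7 and res-16
  W2: everything it awaited (res-14, res-5 and res-7) is free; runs, freeing res-15


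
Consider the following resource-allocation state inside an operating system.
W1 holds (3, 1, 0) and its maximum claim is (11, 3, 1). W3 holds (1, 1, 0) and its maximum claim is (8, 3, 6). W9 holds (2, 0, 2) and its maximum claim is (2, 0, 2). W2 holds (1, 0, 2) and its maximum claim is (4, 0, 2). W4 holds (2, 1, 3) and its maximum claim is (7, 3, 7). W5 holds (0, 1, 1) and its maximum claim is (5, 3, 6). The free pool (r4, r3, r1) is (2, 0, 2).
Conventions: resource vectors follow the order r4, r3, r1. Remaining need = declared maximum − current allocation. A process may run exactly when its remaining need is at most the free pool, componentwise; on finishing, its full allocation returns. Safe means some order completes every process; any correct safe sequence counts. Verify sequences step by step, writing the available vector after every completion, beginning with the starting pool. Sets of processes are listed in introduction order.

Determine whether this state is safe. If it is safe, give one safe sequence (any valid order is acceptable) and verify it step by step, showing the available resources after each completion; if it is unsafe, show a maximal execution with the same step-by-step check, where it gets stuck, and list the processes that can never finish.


UNSAFE — no complete ordering exists.
Key observation: the pool after W9, W2 is (5, 0, 6); every surviving request exceeds it in r3, so progress ends there.
The run W9, W2 cannot be extended any further. Walking it through:
  pool = (2, 0, 2)
  W9: need (0, 0, 0) fits (2, 0, 2); releases (2, 0, 2), pool now (4, 0, 4)
  W2: need (3, 0, 0) fits (4, 0, 4); releases (1, 0, 2), pool now (5, 0, 6)
  W1 still needs (8, 2, 1) but only (5, 0, 6) is free — short on r4 and r3
  W3 still needs (7, 2, 6) but only (5, 0, 6) is free — short on r4 and r3
  W4 still needs (5, 2, 4) but only (5, 0, 6) is free — short on r3
  W5 still needs (5, 2, 5) but only (5, 0, 6) is free — short on r3
Processes that can never finish: W1, W3, W4 and W5.


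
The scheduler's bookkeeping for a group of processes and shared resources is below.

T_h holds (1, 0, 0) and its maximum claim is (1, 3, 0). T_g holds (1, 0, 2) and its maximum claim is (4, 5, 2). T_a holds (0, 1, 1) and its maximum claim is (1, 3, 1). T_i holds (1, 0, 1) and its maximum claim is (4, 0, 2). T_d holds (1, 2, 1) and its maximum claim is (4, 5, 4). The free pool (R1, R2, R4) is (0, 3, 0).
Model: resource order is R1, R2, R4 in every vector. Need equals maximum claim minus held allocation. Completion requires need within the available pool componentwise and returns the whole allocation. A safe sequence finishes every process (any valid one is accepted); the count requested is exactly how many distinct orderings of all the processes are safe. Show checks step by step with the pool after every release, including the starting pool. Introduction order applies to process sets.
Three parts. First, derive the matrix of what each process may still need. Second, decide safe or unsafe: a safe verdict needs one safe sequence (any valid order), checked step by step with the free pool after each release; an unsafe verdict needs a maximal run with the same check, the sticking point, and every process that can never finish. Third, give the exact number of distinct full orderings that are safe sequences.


(1) Need matrix, components ordered R1, R2, R4:
  T_h: (0, 3, 0)
  T_g: (3, 5, 0)
  T_a: (1, 2, 0)
  T_i: (3, 0, 1)
  T_d: (3, 3, 3)
(2) UNSAFE — no complete ordering exists.
Key observation: R1 is the bottleneck — with T_h, T_a done the pool holds (1, 4, 1), short of every remaining need.
The run T_h, T_a cannot be extended any further. Walking it through:
  pool = (0, 3, 0)
  run T_h (needs (0, 3, 0), free (0, 3, 0)); after release of (1, 0, 0) the pool is (1, 3, 0)
  run T_a (needs (1, 2, 0), free (1, 3, 0)); after release of (0, 1, 1) the pool is (1, 4, 1)
  T_g cannot run: need (3, 5, 0) vs free (1, 4, 1) (insufficient R1 and R2)
  T_i cannot run: need (3, 0, 1) vs free (1, 4, 1) (insufficient R1)
  T_d cannot run: need (3, 3, 3) vs free (1, 4, 1) (insufficient R1 and R4)
Permanently blocked: T_g, T_i and T_d.
(3) Exactly 0 of the possible complete orderings are safe sequences.


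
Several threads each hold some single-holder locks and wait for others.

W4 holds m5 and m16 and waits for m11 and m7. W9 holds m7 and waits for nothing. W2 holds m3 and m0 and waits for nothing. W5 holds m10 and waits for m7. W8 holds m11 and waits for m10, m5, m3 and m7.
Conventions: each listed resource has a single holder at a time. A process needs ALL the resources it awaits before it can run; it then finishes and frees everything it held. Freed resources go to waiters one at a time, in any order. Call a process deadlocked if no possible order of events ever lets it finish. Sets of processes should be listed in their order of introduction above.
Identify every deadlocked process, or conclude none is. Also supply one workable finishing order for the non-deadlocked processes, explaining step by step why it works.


Deadlocked: W4 and W8.
Key observation: the wait chain closes on itself along W4 -> W8 -> W4; no other process is dragged down with it.
A valid finishing order for the others: W9, W5, W2.
Check, step by step:
  run W9 (it waits on nothing); releases m7
  W5 waits on m7 — all released -> runs and releases m10
  run W2 (it waits on nothing); releases m3 and m0


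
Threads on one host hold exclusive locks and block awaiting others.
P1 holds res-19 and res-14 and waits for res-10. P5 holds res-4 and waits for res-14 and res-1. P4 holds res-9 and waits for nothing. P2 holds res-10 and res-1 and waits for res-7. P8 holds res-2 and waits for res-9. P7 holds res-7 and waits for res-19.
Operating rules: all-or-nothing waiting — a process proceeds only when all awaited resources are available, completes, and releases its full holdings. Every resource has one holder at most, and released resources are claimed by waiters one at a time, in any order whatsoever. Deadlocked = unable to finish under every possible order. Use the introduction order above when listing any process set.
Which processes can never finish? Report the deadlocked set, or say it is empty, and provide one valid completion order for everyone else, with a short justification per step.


Deadlocked set: P1, P5, P2 and P7.
Key observation: the cycle P1 -> P2 -> P7 -> P1 can never break — each member waits on the next; P5 waits into the deadlock from upstream.
A valid finishing order for the others: P4, P8.
Walking it through:
  P4: no waits; runs immediately, freeing res-9
  run P8 (all its waits — res-9 — are resolved); releases res-2


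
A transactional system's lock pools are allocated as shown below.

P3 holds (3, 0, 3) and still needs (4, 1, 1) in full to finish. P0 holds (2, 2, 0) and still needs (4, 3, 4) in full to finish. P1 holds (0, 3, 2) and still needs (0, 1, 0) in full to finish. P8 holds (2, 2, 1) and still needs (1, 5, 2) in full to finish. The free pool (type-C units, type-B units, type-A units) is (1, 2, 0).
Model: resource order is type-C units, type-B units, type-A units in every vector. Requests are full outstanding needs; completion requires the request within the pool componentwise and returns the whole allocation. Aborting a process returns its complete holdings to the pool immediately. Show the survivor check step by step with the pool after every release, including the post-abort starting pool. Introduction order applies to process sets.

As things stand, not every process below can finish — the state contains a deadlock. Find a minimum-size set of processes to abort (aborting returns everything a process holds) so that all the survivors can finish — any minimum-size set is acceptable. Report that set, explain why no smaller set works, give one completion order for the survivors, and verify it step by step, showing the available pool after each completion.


Abort P3.
Key observation: no ordering could ever have run P0 before the abort of P3; with (3, 0, 3) back in the pool it fits at step 3.
Why nothing smaller works: aborting no one leaves the state deadlocked as given.
One survivor order: P1, P8, P0. Step-by-step check (post-abort pool first):
  pool = (4, 2, 3)
  P1: need (0, 1, 0) fits (4, 2, 3); releases (0, 3, 2), pool now (4, 5, 5)
  P8: need (1, 5, 2) fits (4, 5, 5); releases (2, 2, 1), pool now (6, 7, 6)
  P0: need (4, 3, 4) fits (6, 7, 6); releases (2, 2, 0), pool now (8, 9, 6)


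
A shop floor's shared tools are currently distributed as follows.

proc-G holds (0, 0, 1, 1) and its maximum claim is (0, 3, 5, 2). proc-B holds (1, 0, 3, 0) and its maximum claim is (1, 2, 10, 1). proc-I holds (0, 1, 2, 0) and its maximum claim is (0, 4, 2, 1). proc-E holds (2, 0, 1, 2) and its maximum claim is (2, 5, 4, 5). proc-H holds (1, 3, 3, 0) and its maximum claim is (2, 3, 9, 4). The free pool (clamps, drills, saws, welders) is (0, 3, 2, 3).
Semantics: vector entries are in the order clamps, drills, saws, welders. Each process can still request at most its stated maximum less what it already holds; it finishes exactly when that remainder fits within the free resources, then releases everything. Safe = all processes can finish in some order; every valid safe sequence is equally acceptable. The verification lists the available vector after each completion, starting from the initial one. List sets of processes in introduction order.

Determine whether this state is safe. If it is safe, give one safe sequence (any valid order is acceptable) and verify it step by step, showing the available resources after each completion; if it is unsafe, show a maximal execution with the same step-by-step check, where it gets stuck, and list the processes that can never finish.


UNSAFE.
Key observation: after proc-I, proc-G the pool peaks at (0, 4, 5, 4), and each blocked process is short somewhere: proc-B on saws; proc-E on drills; proc-H on clamps, saws.
The run proc-I, proc-G cannot be extended any further. Step-by-step check:
  pool = (0, 3, 2, 3)
  run proc-I (needs (0, 3, 0, 1), free (0, 3, 2, 3)); after release of (0, 1, 2, 0) the pool is (0, 4, 4, 3)
  run proc-G (needs (0, 3, 4, 1), free (0, 4, 4, 3)); after release of (0, 0, 1, 1) the pool is (0, 4, 5, 4)
  blocked: proc-B wants (0, 2, 7, 1), pool (0, 4, 5, 4) — not enough saws
  blocked: proc-E wants (0, 5, 3, 3), pool (0, 4, 5, 4) — not enough drills
  blocked: proc-H wants (1, 0, 6, 4), pool (0, 4, 5, 4) — not enough clamps and saws
Processes that can never finish: proc-B, proc-E and proc-H.


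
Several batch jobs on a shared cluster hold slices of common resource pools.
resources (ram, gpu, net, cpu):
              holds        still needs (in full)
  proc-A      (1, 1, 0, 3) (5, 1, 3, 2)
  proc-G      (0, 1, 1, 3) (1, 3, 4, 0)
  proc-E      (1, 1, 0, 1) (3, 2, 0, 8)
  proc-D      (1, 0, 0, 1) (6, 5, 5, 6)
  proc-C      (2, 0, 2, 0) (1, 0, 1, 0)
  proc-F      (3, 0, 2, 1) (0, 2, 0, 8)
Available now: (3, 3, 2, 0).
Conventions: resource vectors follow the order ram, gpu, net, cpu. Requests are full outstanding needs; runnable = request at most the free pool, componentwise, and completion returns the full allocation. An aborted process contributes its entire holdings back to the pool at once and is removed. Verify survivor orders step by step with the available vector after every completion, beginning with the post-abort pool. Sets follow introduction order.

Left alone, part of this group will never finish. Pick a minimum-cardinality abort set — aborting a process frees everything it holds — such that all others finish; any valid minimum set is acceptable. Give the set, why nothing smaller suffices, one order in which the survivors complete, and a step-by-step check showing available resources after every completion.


Minimum abort set: proc-F.
Key observation: aborting proc-F returns (3, 0, 2, 1), and proc-E — hopeless before — runs at step 5 with the returned capacity in the pool.
Why nothing smaller works: aborting no one leaves the state deadlocked as given.
One survivor order: proc-G, proc-A, proc-D, proc-C, proc-E. Walking it through (post-abort pool first):
  pool = (6, 3, 4, 1)
  run proc-G (needs (1, 3, 4, 0), free (6, 3, 4, 1)); after release of (0, 1, 1, 3) the pool is (6, 4, 5, 4)
  run proc-A (needs (5, 1, 3, 2), free (6, 4, 5, 4)); after release of (1, 1, 0, 3) the pool is (7, 5, 5, 7)
  run proc-D (needs (6, 5, 5, 6), free (7, 5, 5, 7)); after release of (1, 0, 0, 1) the pool is (8, 5, 5, 8)
  run proc-C (needs (1, 0, 1, 0), free (8, 5, 5, 8)); after release of (2, 0, 2, 0) the pool is (10, 5, 7, 8)
  run proc-E (needs (3, 2, 0, 8), free (10, 5, 7, 8)); after release of (1, 1, 0, 1) the pool is (11, 6, 7, 9)


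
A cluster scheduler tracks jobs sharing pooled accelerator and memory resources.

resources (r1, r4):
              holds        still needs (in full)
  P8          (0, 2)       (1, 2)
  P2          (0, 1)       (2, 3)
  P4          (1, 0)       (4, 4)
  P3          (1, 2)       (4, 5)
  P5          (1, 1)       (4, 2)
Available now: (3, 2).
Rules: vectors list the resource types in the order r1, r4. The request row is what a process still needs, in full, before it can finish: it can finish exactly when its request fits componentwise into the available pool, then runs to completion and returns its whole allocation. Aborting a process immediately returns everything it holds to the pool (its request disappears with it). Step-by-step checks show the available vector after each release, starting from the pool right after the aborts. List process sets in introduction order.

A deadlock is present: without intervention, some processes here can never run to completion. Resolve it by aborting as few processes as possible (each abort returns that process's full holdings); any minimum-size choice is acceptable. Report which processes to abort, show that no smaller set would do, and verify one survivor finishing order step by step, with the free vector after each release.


Abort P4.
Key observation: P5 was stuck for good until P4 gave back (1, 0); in the order shown it finishes at step 2.
Why nothing smaller works: aborting no one leaves the state deadlocked as given.
Survivors finish in the order: P8, P5, P2, P3. Check, step by step (pool after the aborts first):
  pool = (4, 2)
  P8: need (1, 2) fits (4, 2); releases (0, 2), pool now (4, 4)
  P5: need (4, 2) fits (4, 4); releases (1, 1), pool now (5, 5)
  P2: need (2, 3) fits (5, 5); releases (0, 1), pool now (5, 6)
  P3: need (4, 5) fits (5, 6); releases (1, 2), pool now (6, 8)


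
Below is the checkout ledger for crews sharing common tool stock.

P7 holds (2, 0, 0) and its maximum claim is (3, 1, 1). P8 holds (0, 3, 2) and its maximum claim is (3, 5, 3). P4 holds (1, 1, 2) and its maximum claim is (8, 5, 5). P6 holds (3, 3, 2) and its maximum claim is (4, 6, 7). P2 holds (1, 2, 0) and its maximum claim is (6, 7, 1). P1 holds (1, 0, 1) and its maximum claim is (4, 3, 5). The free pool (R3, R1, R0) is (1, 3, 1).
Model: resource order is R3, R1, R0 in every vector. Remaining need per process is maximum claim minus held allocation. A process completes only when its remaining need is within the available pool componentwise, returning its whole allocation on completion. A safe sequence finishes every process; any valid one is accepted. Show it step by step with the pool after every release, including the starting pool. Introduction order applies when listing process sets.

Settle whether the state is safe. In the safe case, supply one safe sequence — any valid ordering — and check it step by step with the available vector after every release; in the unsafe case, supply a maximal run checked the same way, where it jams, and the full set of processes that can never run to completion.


UNSAFE.
Key observation: after P7, P8 the pool peaks at (3, 6, 3), and each blocked process is short somewhere: P4 on R3; P6 on R0; P2 on R3; P1 on R0.
Going as far as possible: P7, P8; after that, nothing fits. Check, step by step:
  pool = (1, 3, 1)
  P7: need (1, 1, 1) fits (1, 3, 1); releases (2, 0, 0), pool now (3, 3, 1)
  P8: need (3, 2, 1) fits (3, 3, 1); releases (0, 3, 2), pool now (3, 6, 3)
  blocked: P4 wants (7, 4, 3), pool (3, 6, 3) — not enough R3
  blocked: P6 wants (1, 3, 5), pool (3, 6, 3) — not enough R0
  blocked: P2 wants (5, 5, 1), pool (3, 6, 3) — not enough R3
  blocked: P1 wants (3, 3, 4), pool (3, 6, 3) — not enough R0
Processes that can never finish: P4, P6, P2 and P1.


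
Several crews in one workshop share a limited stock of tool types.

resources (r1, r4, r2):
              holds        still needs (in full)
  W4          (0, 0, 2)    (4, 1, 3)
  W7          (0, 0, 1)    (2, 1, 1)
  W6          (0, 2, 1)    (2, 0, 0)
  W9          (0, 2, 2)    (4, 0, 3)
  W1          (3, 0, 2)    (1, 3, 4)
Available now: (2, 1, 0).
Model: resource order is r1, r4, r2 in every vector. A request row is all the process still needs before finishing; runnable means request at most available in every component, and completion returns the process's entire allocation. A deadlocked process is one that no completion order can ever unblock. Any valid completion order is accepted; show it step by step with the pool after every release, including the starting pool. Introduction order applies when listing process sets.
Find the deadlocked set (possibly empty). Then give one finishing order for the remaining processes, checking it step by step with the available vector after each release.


Deadlocked set: W4, W9 and W1.
Key observation: no order helps: past W6, W7, the free pool tops out at (2, 3, 2), below what each blocked process needs in r2.
The rest can finish in the order W6, W7. Check, step by step:
  pool = (2, 1, 0)
  W6 needs (2, 0, 0) <= (2, 1, 0) -> finishes; pool += (0, 2, 1) = (2, 3, 1)
  W7 needs (2, 1, 1) <= (2, 3, 1) -> finishes; pool += (0, 0, 1) = (2, 3, 2)
The stuck group stays short no matter what:
  W4 cannot run: need (4, 1, 3) vs free (2, 3, 2) (insufficient r1 and r2)
  W9 cannot run: need (4, 0, 3) vs free (2, 3, 2) (insufficient r1 and r2)
  W1 cannot run: need (1, 3, 4) vs free (2, 3, 2) (insufficient r2)


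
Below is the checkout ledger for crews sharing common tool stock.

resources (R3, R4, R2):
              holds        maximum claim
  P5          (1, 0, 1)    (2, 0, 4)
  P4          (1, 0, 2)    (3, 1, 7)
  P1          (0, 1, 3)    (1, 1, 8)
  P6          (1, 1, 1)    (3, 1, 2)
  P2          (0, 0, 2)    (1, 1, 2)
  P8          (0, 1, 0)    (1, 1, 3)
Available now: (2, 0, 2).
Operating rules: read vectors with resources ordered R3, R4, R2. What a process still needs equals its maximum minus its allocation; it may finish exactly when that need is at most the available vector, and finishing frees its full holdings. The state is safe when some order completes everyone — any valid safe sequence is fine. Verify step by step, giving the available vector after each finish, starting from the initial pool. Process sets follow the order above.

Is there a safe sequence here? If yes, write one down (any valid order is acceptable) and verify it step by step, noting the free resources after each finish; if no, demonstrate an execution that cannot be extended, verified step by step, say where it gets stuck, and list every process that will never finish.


The state is SAFE; one workable sequence: P6, P2, P5, P4, P8, P1.
Key observation: the order's first zero-slack moment is P6 ((2, 0, 1) needed, (2, 0, 2) free — a requested resource with nothing to spare).
Walking it through:
  pool = (2, 0, 2)
  P6: need (2, 0, 1) fits (2, 0, 2); releases (1, 1, 1), pool now (3, 1, 3)
  P2: need (1, 1, 0) fits (3, 1, 3); releases (0, 0, 2), pool now (3, 1, 5)
  P5: need (1, 0, 3) fits (3, 1, 5); releases (1, 0, 1), pool now (4, 1, 6)
  P4: need (2, 1, 5) fits (4, 1, 6); releases (1, 0, 2), pool now (5, 1, 8)
  P8: need (1, 0, 3) fits (5, 1, 8); releases (0, 1, 0), pool now (5, 2, 8)
  P1: need (1, 0, 5) fits (5, 2, 8); releases (0, 1, 3), pool now (5, 3, 11)


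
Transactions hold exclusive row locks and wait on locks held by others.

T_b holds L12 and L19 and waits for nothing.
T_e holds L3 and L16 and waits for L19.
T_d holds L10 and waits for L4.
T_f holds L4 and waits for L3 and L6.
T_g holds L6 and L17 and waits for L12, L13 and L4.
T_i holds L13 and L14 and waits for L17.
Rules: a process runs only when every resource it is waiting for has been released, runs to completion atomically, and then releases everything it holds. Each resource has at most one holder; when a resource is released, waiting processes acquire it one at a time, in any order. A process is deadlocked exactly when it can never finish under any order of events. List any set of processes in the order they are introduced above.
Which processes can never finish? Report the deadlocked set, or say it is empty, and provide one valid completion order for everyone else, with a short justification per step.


The deadlocked set is T_d, T_f, T_g and T_i.
Key observation: the cycle T_f -> T_g -> T_f can never break — each member waits on the next; T_i is caught in further circular waits and T_d waits into the deadlock from upstream.
One completion order for the rest: T_b, T_e.
Check, step by step:
  T_b: no waits; runs immediately, freeing L12 and L19
  T_e: everything it awaited (L19) is free; runs, freeing L3 and L16


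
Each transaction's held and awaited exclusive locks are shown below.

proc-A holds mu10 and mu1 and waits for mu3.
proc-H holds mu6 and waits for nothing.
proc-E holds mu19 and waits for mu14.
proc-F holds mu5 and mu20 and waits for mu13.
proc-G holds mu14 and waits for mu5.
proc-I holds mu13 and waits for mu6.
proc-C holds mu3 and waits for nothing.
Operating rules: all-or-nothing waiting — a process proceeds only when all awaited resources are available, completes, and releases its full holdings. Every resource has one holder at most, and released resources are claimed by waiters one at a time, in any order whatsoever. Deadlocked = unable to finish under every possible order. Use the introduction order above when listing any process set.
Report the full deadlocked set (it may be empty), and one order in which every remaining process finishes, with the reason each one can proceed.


Nothing here is deadlocked.
Key observation: all waits point, directly or indirectly, at processes that can finish, so nothing is permanently blocked.
A valid finishing order for the others: proc-H, proc-I, proc-C, proc-F, proc-A, proc-G, proc-E.
Step-by-step check:
  run proc-H (it waits on nothing); releases mu6
  proc-I waits on mu6 — all released -> runs and releases mu13
  run proc-C (it waits on nothing); releases mu3
  proc-F waits on mu13 — all released -> runs and releases mu5 and mu20
  proc-A waits on mu3 — all released -> runs and releases mu10 and mu1
  proc-G waits on mu5 — all released -> runs and releases mu14
  proc-E waits on mu14 — all released -> runs and releases mu19


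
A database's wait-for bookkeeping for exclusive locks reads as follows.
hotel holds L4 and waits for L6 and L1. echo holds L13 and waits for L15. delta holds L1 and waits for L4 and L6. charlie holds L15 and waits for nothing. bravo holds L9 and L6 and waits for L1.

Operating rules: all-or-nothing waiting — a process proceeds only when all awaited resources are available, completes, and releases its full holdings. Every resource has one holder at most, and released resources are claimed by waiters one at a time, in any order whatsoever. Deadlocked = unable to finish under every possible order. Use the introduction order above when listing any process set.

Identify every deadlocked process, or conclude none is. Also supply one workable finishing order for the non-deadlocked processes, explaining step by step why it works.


The deadlocked set is hotel, delta and bravo.
Key observation: the cycle hotel -> delta -> hotel can never break — each member waits on the next; bravo is caught in further circular waits.
One completion order for the rest: charlie, echo.
Walking it through:
  run charlie (it waits on nothing); releases L15
  echo waits on L15 — all released -> runs and releases L13


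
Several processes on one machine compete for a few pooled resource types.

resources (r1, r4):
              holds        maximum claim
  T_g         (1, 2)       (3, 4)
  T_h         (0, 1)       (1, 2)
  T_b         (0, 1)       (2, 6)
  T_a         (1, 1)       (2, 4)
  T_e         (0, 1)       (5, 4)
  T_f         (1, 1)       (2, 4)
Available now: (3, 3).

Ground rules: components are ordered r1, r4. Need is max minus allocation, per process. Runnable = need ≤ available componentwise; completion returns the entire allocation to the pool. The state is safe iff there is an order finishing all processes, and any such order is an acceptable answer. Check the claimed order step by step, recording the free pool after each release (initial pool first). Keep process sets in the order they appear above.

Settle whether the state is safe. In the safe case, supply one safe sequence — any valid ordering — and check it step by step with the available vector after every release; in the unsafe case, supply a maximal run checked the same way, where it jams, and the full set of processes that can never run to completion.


SAFE, for example via the order T_f, T_a, T_b, T_e, T_h, T_g.
Key observation: T_f is the earliest step where a requested resource binds exactly: need (1, 3), pool (3, 3) at its turn.
Step-by-step check:
  pool = (3, 3)
  T_f: need (1, 3) fits (3, 3); releases (1, 1), pool now (4, 4)
  T_a: need (1, 3) fits (4, 4); releases (1, 1), pool now (5, 5)
  T_b: need (2, 5) fits (5, 5); releases (0, 1), pool now (5, 6)
  T_e: need (5, 3) fits (5, 6); releases (0, 1), pool now (5, 7)
  T_h: need (1, 1) fits (5, 7); releases (0, 1), pool now (5, 8)
  T_g: need (2, 2) fits (5, 8); releases (1, 2), pool now (6, 10)


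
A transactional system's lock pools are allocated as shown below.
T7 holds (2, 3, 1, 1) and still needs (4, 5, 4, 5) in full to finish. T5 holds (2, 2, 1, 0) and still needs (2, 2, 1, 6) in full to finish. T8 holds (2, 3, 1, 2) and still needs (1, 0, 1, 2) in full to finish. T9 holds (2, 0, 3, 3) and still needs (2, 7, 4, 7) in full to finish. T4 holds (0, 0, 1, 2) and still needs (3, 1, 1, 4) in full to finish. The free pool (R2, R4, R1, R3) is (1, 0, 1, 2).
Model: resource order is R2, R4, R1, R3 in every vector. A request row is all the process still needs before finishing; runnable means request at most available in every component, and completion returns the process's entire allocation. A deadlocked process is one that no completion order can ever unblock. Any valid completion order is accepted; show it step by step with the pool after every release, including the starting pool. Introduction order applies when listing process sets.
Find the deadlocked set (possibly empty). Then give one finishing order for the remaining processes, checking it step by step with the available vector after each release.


Nothing here is deadlocked.
Key observation: starting with T8, each completion frees enough for the next — no one is permanently blocked.
A valid finishing order for the others: T8, T4, T5, T7, T9. Step-by-step check:
  pool = (1, 0, 1, 2)
  run T8 (needs (1, 0, 1, 2), free (1, 0, 1, 2)); after release of (2, 3, 1, 2) the pool is (3, 3, 2, 4)
  run T4 (needs (3, 1, 1, 4), free (3, 3, 2, 4)); after release of (0, 0, 1, 2) the pool is (3, 3, 3, 6)
  run T5 (needs (2, 2, 1, 6), free (3, 3, 3, 6)); after release of (2, 2, 1, 0) the pool is (5, 5, 4, 6)
  run T7 (needs (4, 5, 4, 5), free (5, 5, 4, 6)); after release of (2, 3, 1, 1) the pool is (7, 8, 5, 7)
  run T9 (needs (2, 7, 4, 7), free (7, 8, 5, 7)); after release of (2, 0, 3, 3) the pool is (9, 8, 8, 10)


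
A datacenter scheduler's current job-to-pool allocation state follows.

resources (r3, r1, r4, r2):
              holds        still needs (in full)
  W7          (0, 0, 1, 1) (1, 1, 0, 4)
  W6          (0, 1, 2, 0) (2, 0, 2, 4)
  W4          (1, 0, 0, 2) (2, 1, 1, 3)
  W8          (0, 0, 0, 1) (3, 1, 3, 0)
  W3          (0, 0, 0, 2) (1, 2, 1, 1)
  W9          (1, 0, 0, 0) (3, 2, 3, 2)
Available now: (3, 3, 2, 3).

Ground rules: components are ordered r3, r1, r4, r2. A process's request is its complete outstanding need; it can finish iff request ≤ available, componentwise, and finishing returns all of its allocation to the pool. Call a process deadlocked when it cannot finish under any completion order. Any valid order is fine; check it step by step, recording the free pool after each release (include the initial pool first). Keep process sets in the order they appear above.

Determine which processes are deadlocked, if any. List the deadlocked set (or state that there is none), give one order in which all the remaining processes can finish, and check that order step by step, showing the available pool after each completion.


No process is deadlocked.
Key observation: the pool covers W4 at once, and every later process fits after earlier releases.
The rest can finish in the order W4, W3, W7, W6, W8, W9. Walking it through:
  pool = (3, 3, 2, 3)
  W4 needs (2, 1, 1, 3) <= (3, 3, 2, 3) -> finishes; pool += (1, 0, 0, 2) = (4, 3, 2, 5)
  W3 needs (1, 2, 1, 1) <= (4, 3, 2, 5) -> finishes; pool += (0, 0, 0, 2) = (4, 3, 2, 7)
  W7 needs (1, 1, 0, 4) <= (4, 3, 2, 7) -> finishes; pool += (0, 0, 1, 1) = (4, 3, 3, 8)
  W6 needs (2, 0, 2, 4) <= (4, 3, 3, 8) -> finishes; pool += (0, 1, 2, 0) = (4, 4, 5, 8)
  W8 needs (3, 1, 3, 0) <= (4, 4, 5, 8) -> finishes; pool += (0, 0, 0, 1) = (4, 4, 5, 9)
  W9 needs (3, 2, 3, 2) <= (4, 4, 5, 9) -> finishes; pool += (1, 0, 0, 0) = (5, 4, 5, 9)


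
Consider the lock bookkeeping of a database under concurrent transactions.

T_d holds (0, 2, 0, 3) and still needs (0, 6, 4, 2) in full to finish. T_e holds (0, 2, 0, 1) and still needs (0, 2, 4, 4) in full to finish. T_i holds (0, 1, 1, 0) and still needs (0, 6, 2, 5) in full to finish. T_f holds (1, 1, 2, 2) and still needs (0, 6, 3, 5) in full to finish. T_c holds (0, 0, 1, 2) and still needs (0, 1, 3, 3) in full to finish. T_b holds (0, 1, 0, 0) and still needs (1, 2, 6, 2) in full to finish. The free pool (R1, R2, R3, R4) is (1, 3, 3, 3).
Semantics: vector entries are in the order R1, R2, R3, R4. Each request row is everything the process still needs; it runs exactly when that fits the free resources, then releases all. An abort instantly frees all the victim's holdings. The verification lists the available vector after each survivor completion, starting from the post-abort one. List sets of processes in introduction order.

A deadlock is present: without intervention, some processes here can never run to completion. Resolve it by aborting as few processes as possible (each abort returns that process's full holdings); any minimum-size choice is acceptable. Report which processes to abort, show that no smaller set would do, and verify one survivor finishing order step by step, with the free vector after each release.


Minimum abort set: T_f.
Key observation: T_i could never have finished before the abort; with (1, 1, 2, 2) returned by T_f, it fits at step 3.
Minimality: the empty abort set fails — the state is deadlocked as it stands.
One survivor order: T_e, T_c, T_i, T_d, T_b. Step-by-step check (post-abort pool first):
  pool = (2, 4, 5, 5)
  T_e needs (0, 2, 4, 4) <= (2, 4, 5, 5) -> finishes; pool += (0, 2, 0, 1) = (2, 6, 5, 6)
  T_c needs (0, 1, 3, 3) <= (2, 6, 5, 6) -> finishes; pool += (0, 0, 1, 2) = (2, 6, 6, 8)
  T_i needs (0, 6, 2, 5) <= (2, 6, 6, 8) -> finishes; pool += (0, 1, 1, 0) = (2, 7, 7, 8)
  T_d needs (0, 6, 4, 2) <= (2, 7, 7, 8) -> finishes; pool += (0, 2, 0, 3) = (2, 9, 7, 11)
  T_b needs (1, 2, 6, 2) <= (2, 9, 7, 11) -> finishes; pool += (0, 1, 0, 0) = (2, 10, 7, 11)


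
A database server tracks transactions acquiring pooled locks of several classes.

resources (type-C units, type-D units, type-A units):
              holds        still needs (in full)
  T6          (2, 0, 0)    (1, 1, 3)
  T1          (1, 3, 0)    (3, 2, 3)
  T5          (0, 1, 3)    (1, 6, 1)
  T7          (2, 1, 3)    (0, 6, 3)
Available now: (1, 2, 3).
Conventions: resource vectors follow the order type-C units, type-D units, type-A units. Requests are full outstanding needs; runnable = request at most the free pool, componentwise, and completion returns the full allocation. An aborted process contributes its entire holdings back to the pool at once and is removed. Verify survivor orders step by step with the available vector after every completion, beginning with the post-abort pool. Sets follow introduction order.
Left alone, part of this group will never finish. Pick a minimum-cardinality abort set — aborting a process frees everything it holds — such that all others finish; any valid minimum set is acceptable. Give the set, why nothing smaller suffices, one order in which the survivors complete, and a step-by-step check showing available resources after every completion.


Minimum abort set: T5.
Key observation: T7 could never have finished before the abort; with (0, 1, 3) returned by T5, it fits at step 3.
No smaller set exists: with zero aborts the deadlock remains.
One survivor order: T6, T1, T7. Step-by-step check (post-abort pool first):
  pool = (1, 3, 6)
  T6: need (1, 1, 3) fits (1, 3, 6); releases (2, 0, 0), pool now (3, 3, 6)
  T1: need (3, 2, 3) fits (3, 3, 6); releases (1, 3, 0), pool now (4, 6, 6)
  T7: need (0, 6, 3) fits (4, 6, 6); releases (2, 1, 3), pool now (6, 7, 9)
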